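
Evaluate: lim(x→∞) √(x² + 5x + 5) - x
This is an ∞-∞ indeterminate form.

Combine fractions or rationalize to convert ∞-∞ to 0/0 form:
  lim(x→∞) √(x² + 5x + 5) - x = 5/2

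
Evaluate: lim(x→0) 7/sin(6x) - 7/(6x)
This is an ∞-∞ indeterminate form.

Combine fractions or rationalize to convert ∞-∞ to 0/0 form:
  lim(x→0) 7/sin(6x) - 7/(6x) = 0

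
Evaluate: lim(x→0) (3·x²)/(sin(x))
This is a 0/0 indeterminate form.

Apply L'Hôpital's rule: differentiate numerator and denominator separately.
  f(x) = 3·x^2   ⇒   f'(x) = 6·x
  g(x) = sin(x)   ⇒   g'(x) = cos(x)
  lim(x→0) f'(x)/g'(x) = lim(x→0) (6·x)/(cos(x))
  = 0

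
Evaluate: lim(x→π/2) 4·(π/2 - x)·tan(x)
This is a 0·∞ indeterminate form.

Rewrite 0·∞ as a quotient (0/0 or ∞/∞ form), then apply L'Hôpital's rule:
  lim(x→π/2) 4·(π/2 - x)·tan(x) = 4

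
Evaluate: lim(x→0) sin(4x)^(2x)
This is an exponential indeterminate form.

For exponential indeterminate forms, take the natural log:
  Let L = lim(x→0) sin(4x)^(2x)
  Then ln(L) = lim(x→0) [exponent × ln(base)]
  Evaluate using L'Hôpital or standard limits, then exponentiate.
  L = 1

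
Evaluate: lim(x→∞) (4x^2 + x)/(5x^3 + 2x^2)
This is an ∞/∞ indeterminate form.

Apply L'Hôpital's rule: differentiate numerator and denominator separately.
  f(x) = 4·x^2 + x   ⇒   f'(x) = 8·x + 1
  g(x) = 5·x^3 + 2·x^2   ⇒   g'(x) = 15·x^2 + 4·x
  lim(x→∞) f'(x)/g'(x) = lim(x→∞) (8·x + 1)/(15·x^2 + 4·x)
  = 0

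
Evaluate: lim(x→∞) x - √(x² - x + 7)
This is an ∞-∞ indeterminate form.

Combine fractions or rationalize to convert ∞-∞ to 0/0 form:
  lim(x→∞) x - √(x² - x + 7) = 1/2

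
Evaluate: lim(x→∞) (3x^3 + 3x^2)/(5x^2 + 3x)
This is an ∞/∞ indeterminate form.

Apply L'Hôpital's rule: differentiate numerator and denominator separately.
  f(x) = 3·x^3 + 3·x^2   ⇒   f'(x) = 9·x^2 + 6·x
  g(x) = 5·x^2 + 3·x   ⇒   g'(x) = 10·x + 3
  lim(x→∞) f'(x)/g'(x) = lim(x→∞) (9·x^2 + 6·x)/(10·x + 3)
  = ∞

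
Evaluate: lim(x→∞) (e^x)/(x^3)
This is an ∞/∞ indeterminate form.

Apply L'Hôpital's rule: differentiate numerator and denominator separately.
  f(x) = e^(x)   ⇒   f'(x) = e^(x)
  g(x) = x^3   ⇒   g'(x) = 3·x^2
  lim(x→∞) f'(x)/g'(x) = lim(x→∞) (e^(x))/(3·x^2)
  = ∞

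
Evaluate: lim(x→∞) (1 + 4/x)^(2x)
This is an exponential indeterminate form.

For exponential indeterminate forms, take the natural log:
  Let L = lim(x→∞) (1 + 4/x)^(2x)
  Then ln(L) = lim(x→∞) [exponent × ln(base)]
  Evaluate using L'Hôpital or standard limits, then exponentiate.
  L = e^(8)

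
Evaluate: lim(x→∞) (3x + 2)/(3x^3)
This is an ∞/∞ indeterminate form.

Apply L'Hôpital's rule: differentiate numerator and denominator separately.
  f(x) = 3·x + 2   ⇒   f'(x) = 3
  g(x) = 3·x^3   ⇒   g'(x) = 9·x^2
  lim(x→∞) f'(x)/g'(x) = lim(x→∞) (3)/(9·x^2)
  = 0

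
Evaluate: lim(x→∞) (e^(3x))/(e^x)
This is an ∞/∞ indeterminate form.

Apply L'Hôpital's rule: differentiate numerator and denominator separately.
  f(x) = e^(3·x)   ⇒   f'(x) = 3·e^(3·x)
  g(x) = e^(x)   ⇒   g'(x) = e^(x)
  lim(x→∞) f'(x)/g'(x) = lim(x→∞) (3·e^(3·x))/(e^(x))
  = ∞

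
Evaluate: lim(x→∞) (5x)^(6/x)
This is an exponential indeterminate form.

For exponential indeterminate forms, take the natural log:
  Let L = lim(x→∞) (5x)^(6/x)
  Then ln(L) = lim(x→∞) [exponent × ln(base)]
  Evaluate using L'Hôpital or standard limits, then exponentiate.
  L = 1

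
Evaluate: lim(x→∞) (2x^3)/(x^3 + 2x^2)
This is an ∞/∞ indeterminate form.

Apply L'Hôpital's rule: differentiate numerator and denominator separately.
  f(x) = 2·x^3   ⇒   f'(x) = 6·x^2
  g(x) = x^3 + 2·x^2   ⇒   g'(x) = 3·x^2 + 4·x
  lim(x→∞) f'(x)/g'(x) = lim(x→∞) (6·x^2)/(3·x^2 + 4·x)
  = 2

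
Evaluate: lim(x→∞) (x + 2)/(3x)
This is an ∞/∞ indeterminate form.

Apply L'Hôpital's rule: differentiate numerator and denominator separately.
  f(x) = x + 2   ⇒   f'(x) = 1
  g(x) = 3·x   ⇒   g'(x) = 3
  lim(x→∞) f'(x)/g'(x) = lim(x→∞) (1)/(3)
  = 1/3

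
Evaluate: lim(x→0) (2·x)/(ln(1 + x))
This is a 0/0 indeterminate form.

Apply L'Hôpital's rule: differentiate numerator and denominator separately.
  f(x) = 2·x   ⇒   f'(x) = 2
  g(x) = ln(x + 1)   ⇒   g'(x) = 1/(x + 1)
  lim(x→0) f'(x)/g'(x) = lim(x→0) (2)/(1/(x + 1))
  = 2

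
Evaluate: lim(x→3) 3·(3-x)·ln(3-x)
This is a 0·∞ indeterminate form.

Rewrite 0·∞ as a quotient (0/0 or ∞/∞ form), then apply L'Hôpital's rule:
  lim(x→3) 3·(3-x)·ln(3-x) = 0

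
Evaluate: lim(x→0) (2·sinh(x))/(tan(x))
This is a 0/0 indeterminate form.

Apply L'Hôpital's rule: differentiate numerator and denominator separately.
  f(x) = 2·sinh(x)   ⇒   f'(x) = 2·cosh(x)
  g(x) = tan(x)   ⇒   g'(x) = tan(x)^2 + 1
  lim(x→0) f'(x)/g'(x) = lim(x→0) (2·cosh(x))/(tan(x)^2 + 1)
  = 2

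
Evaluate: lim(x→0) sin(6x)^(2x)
This is an exponential indeterminate form.

For exponential indeterminate forms, take the natural log:
  Let L = lim(x→0) sin(6x)^(2x)
  Then ln(L) = lim(x→0) [exponent × ln(base)]
  Evaluate using L'Hôpital or standard limits, then exponentiate.
  L = 1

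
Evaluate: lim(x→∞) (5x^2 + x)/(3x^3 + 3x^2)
This is an ∞/∞ indeterminate form.

Apply L'Hôpital's rule: differentiate numerator and denominator separately.
  f(x) = 5·x^2 + x   ⇒   f'(x) = 10·x + 1
  g(x) = 3·x^3 + 3·x^2   ⇒   g'(x) = 9·x^2 + 6·x
  lim(x→∞) f'(x)/g'(x) = lim(x→∞) (10·x + 1)/(9·x^2 + 6·x)
  = 0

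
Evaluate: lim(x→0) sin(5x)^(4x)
This is an exponential indeterminate form.

For exponential indeterminate forms, take the natural log:
  Let L = lim(x→0) sin(5x)^(4x)
  Then ln(L) = lim(x→0) [exponent × ln(base)]
  Evaluate using L'Hôpital or standard limits, then exponentiate.
  L = 1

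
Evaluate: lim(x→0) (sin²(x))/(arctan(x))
This is a 0/0 indeterminate form.

Apply L'Hôpital's rule: differentiate numerator and denominator separately.
  f(x) = sin(x)^2   ⇒   f'(x) = 2·sin(x)·cos(x)
  g(x) = atan(x)   ⇒   g'(x) = 1/(x^2 + 1)
  lim(x→0) f'(x)/g'(x) = lim(x→0) (2·sin(x)·cos(x))/(1/(x^2 + 1))
  = 0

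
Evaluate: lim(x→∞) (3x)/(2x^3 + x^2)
This is an ∞/∞ indeterminate form.

Apply L'Hôpital's rule: differentiate numerator and denominator separately.
  f(x) = 3·x   ⇒   f'(x) = 3
  g(x) = 2·x^3 + x^2   ⇒   g'(x) = 6·x^2 + 2·x
  lim(x→∞) f'(x)/g'(x) = lim(x→∞) (3)/(6·x^2 + 2·x)
  = 0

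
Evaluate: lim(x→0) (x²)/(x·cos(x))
This is a 0/0 indeterminate form.

Apply L'Hôpital's rule: differentiate numerator and denominator separately.
  f(x) = x^2   ⇒   f'(x) = 2·x
  g(x) = x·cos(x)   ⇒   g'(x) = -x·sin(x) + cos(x)
  lim(x→0) f'(x)/g'(x) = lim(x→0) (2·x)/(-x·sin(x) + cos(x))
  = 0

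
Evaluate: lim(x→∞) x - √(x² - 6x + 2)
This is an ∞-∞ indeterminate form.

Combine fractions or rationalize to convert ∞-∞ to 0/0 form:
  lim(x→∞) x - √(x² - 6x + 2) = 3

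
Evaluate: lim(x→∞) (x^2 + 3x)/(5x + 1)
This is an ∞/∞ indeterminate form.

Apply L'Hôpital's rule: differentiate numerator and denominator separately.
  f(x) = x^2 + 3·x   ⇒   f'(x) = 2·x + 3
  g(x) = 5·x + 1   ⇒   g'(x) = 5
  lim(x→∞) f'(x)/g'(x) = lim(x→∞) (2·x + 3)/(5)
  = ∞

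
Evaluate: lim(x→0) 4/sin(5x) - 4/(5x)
This is an ∞-∞ indeterminate form.

Combine fractions or rationalize to convert ∞-∞ to 0/0 form:
  lim(x→0) 4/sin(5x) - 4/(5x) = 0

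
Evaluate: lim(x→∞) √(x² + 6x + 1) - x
This is an ∞-∞ indeterminate form.

Combine fractions or rationalize to convert ∞-∞ to 0/0 form:
  lim(x→∞) √(x² + 6x + 1) - x = 3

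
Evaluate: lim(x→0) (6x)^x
This is an exponential indeterminate form.

For exponential indeterminate forms, take the natural log:
  Let L = lim(x→0) (6x)^x
  Then ln(L) = lim(x→0) [exponent × ln(base)]
  Evaluate using L'Hôpital or standard limits, then exponentiate.
  L = 1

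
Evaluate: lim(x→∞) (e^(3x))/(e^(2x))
This is an ∞/∞ indeterminate form.

Apply L'Hôpital's rule: differentiate numerator and denominator separately.
  f(x) = e^(3·x)   ⇒   f'(x) = 3·e^(3·x)
  g(x) = e^(2·x)   ⇒   g'(x) = 2·e^(2·x)
  lim(x→∞) f'(x)/g'(x) = lim(x→∞) (3·e^(3·x))/(2·e^(2·x))
  = ∞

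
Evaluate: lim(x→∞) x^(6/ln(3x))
This is an exponential indeterminate form.

For exponential indeterminate forms, take the natural log:
  Let L = lim(x→∞) x^(6/ln(3x))
  Then ln(L) = lim(x→∞) [exponent × ln(base)]
  Evaluate using L'Hôpital or standard limits, then exponentiate.
  L = e^(6)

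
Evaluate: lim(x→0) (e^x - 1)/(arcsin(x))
This is a 0/0 indeterminate form.

Apply L'Hôpital's rule: differentiate numerator and denominator separately.
  f(x) = e^(x) - 1   ⇒   f'(x) = e^(x)
  g(x) = asin(x)   ⇒   g'(x) = 1/sqrt(1 - x^2)
  lim(x→0) f'(x)/g'(x) = lim(x→0) (e^(x))/(1/sqrt(1 - x^2))
  = 1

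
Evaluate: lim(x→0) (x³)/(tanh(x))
This is a 0/0 indeterminate form.

Apply L'Hôpital's rule: differentiate numerator and denominator separately.
  f(x) = x^3   ⇒   f'(x) = 3·x^2
  g(x) = tanh(x)   ⇒   g'(x) = 1 - tanh(x)^2
  lim(x→0) f'(x)/g'(x) = lim(x→0) (3·x^2)/(1 - tanh(x)^2)
  = 0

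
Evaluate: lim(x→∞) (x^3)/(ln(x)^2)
This is an ∞/∞ indeterminate form.

Apply L'Hôpital's rule: differentiate numerator and denominator separately.
  f(x) = x^3   ⇒   f'(x) = 3·x^2
  g(x) = ln(x)^2   ⇒   g'(x) = 2·ln(x)/x
  lim(x→∞) f'(x)/g'(x) = lim(x→∞) (3·x^2)/(2·ln(x)/x)
  = ∞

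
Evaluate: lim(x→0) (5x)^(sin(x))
This is an exponential indeterminate form.

For exponential indeterminate forms, take the natural log:
  Let L = lim(x→0) (5x)^(sin(x))
  Then ln(L) = lim(x→0) [exponent × ln(base)]
  Evaluate using L'Hôpital or standard limits, then exponentiate.
  L = 1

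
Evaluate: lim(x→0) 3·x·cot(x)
This is a 0·∞ indeterminate form.

Rewrite 0·∞ as a quotient (0/0 or ∞/∞ form), then apply L'Hôpital's rule:
  lim(x→0) 3·x·cot(x) = 3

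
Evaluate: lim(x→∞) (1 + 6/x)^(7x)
This is an exponential indeterminate form.

For exponential indeterminate forms, take the natural log:
  Let L = lim(x→∞) (1 + 6/x)^(7x)
  Then ln(L) = lim(x→∞) [exponent × ln(base)]
  Evaluate using L'Hôpital or standard limits, then exponentiate.
  L = e^(42)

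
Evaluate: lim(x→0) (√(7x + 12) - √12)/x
This is a standard limit.

Factor or rationalize the expression:
  lim(x→0) (√(7x + 12) - √12)/x = 7·sqrt(3)/12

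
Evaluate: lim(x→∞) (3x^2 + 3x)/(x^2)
This is an ∞/∞ indeterminate form.

Apply L'Hôpital's rule: differentiate numerator and denominator separately.
  f(x) = 3·x^2 + 3·x   ⇒   f'(x) = 6·x + 3
  g(x) = x^2   ⇒   g'(x) = 2·x
  lim(x→∞) f'(x)/g'(x) = lim(x→∞) (6·x + 3)/(2·x)
  = 3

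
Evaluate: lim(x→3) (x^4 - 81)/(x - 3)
This is a standard limit.

Factor or rationalize the expression:
  lim(x→3) (x^4 - 81)/(x - 3) = 108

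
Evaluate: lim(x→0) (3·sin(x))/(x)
This is a 0/0 indeterminate form.

Apply L'Hôpital's rule: differentiate numerator and denominator separately.
  f(x) = 3·sin(x)   ⇒   f'(x) = 3·cos(x)
  g(x) = x   ⇒   g'(x) = 1
  lim(x→0) f'(x)/g'(x) = lim(x→0) (3·cos(x))/(1)
  = 3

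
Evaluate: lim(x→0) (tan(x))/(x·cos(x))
This is a 0/0 indeterminate form.

Apply L'Hôpital's rule: differentiate numerator and denominator separately.
  f(x) = tan(x)   ⇒   f'(x) = tan(x)^2 + 1
  g(x) = x·cos(x)   ⇒   g'(x) = -x·sin(x) + cos(x)
  lim(x→0) f'(x)/g'(x) = lim(x→0) (tan(x)^2 + 1)/(-x·sin(x) + cos(x))
  = 1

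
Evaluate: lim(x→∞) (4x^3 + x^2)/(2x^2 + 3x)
This is an ∞/∞ indeterminate form.

Apply L'Hôpital's rule: differentiate numerator and denominator separately.
  f(x) = 4·x^3 + x^2   ⇒   f'(x) = 12·x^2 + 2·x
  g(x) = 2·x^2 + 3·x   ⇒   g'(x) = 4·x + 3
  lim(x→∞) f'(x)/g'(x) = lim(x→∞) (12·x^2 + 2·x)/(4·x + 3)
  = ∞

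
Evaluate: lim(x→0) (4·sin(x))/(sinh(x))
This is a 0/0 indeterminate form.

Apply L'Hôpital's rule: differentiate numerator and denominator separately.
  f(x) = 4·sin(x)   ⇒   f'(x) = 4·cos(x)
  g(x) = sinh(x)   ⇒   g'(x) = cosh(x)
  lim(x→0) f'(x)/g'(x) = lim(x→0) (4·cos(x))/(cosh(x))
  = 4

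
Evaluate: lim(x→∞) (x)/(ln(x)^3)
This is an ∞/∞ indeterminate form.

Apply L'Hôpital's rule: differentiate numerator and denominator separately.
  f(x) = x   ⇒   f'(x) = 1
  g(x) = ln(x)^3   ⇒   g'(x) = 3·ln(x)^2/x
  lim(x→∞) f'(x)/g'(x) = lim(x→∞) (1)/(3·ln(x)^2/x)
  = ∞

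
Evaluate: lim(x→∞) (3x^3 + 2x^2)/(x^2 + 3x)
This is an ∞/∞ indeterminate form.

Apply L'Hôpital's rule: differentiate numerator and denominator separately.
  f(x) = 3·x^3 + 2·x^2   ⇒   f'(x) = 9·x^2 + 4·x
  g(x) = x^2 + 3·x   ⇒   g'(x) = 2·x + 3
  lim(x→∞) f'(x)/g'(x) = lim(x→∞) (9·x^2 + 4·x)/(2·x + 3)
  = ∞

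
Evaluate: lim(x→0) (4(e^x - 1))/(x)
This is a 0/0 indeterminate form.

Apply L'Hôpital's rule: differentiate numerator and denominator separately.
  f(x) = 4·e^(x) - 4   ⇒   f'(x) = 4·e^(x)
  g(x) = x   ⇒   g'(x) = 1
  lim(x→0) f'(x)/g'(x) = lim(x→0) (4·e^(x))/(1)
  = 4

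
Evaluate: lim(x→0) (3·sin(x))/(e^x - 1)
This is a 0/0 indeterminate form.

Apply L'Hôpital's rule: differentiate numerator and denominator separately.
  f(x) = 3·sin(x)   ⇒   f'(x) = 3·cos(x)
  g(x) = e^(x) - 1   ⇒   g'(x) = e^(x)
  lim(x→0) f'(x)/g'(x) = lim(x→0) (3·cos(x))/(e^(x))
  = 3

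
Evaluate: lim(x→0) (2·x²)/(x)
This is a 0/0 indeterminate form.

Apply L'Hôpital's rule: differentiate numerator and denominator separately.
  f(x) = 2·x^2   ⇒   f'(x) = 4·x
  g(x) = x   ⇒   g'(x) = 1
  lim(x→0) f'(x)/g'(x) = lim(x→0) (4·x)/(1)
  = 0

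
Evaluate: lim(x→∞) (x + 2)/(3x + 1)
This is an ∞/∞ indeterminate form.

Apply L'Hôpital's rule: differentiate numerator and denominator separately.
  f(x) = x + 2   ⇒   f'(x) = 1
  g(x) = 3·x + 1   ⇒   g'(x) = 3
  lim(x→∞) f'(x)/g'(x) = lim(x→∞) (1)/(3)
  = 1/3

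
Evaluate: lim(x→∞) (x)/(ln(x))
This is an ∞/∞ indeterminate form.

Apply L'Hôpital's rule: differentiate numerator and denominator separately.
  f(x) = x   ⇒   f'(x) = 1
  g(x) = ln(x)   ⇒   g'(x) = 1/x
  lim(x→∞) f'(x)/g'(x) = lim(x→∞) (1)/(1/x)
  = ∞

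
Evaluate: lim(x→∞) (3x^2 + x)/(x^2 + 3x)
This is an ∞/∞ indeterminate form.

Apply L'Hôpital's rule: differentiate numerator and denominator separately.
  f(x) = 3·x^2 + x   ⇒   f'(x) = 6·x + 1
  g(x) = x^2 + 3·x   ⇒   g'(x) = 2·x + 3
  lim(x→∞) f'(x)/g'(x) = lim(x→∞) (6·x + 1)/(2·x + 3)
  = 3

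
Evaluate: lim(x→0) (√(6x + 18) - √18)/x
This is a standard limit.

Factor or rationalize the expression:
  lim(x→0) (√(6x + 18) - √18)/x = sqrt(2)/2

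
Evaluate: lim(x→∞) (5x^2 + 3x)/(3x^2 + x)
This is an ∞/∞ indeterminate form.

Apply L'Hôpital's rule: differentiate numerator and denominator separately.
  f(x) = 5·x^2 + 3·x   ⇒   f'(x) = 10·x + 3
  g(x) = 3·x^2 + x   ⇒   g'(x) = 6·x + 1
  lim(x→∞) f'(x)/g'(x) = lim(x→∞) (10·x + 3)/(6·x + 1)
  = 5/3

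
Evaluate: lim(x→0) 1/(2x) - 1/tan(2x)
This is an ∞-∞ indeterminate form.

Combine fractions or rationalize to convert ∞-∞ to 0/0 form:
  lim(x→0) 1/(2x) - 1/tan(2x) = 0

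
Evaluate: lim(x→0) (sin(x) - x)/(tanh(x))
This is a 0/0 indeterminate form.

Apply L'Hôpital's rule: differentiate numerator and denominator separately.
  f(x) = -x + sin(x)   ⇒   f'(x) = cos(x) - 1
  g(x) = tanh(x)   ⇒   g'(x) = 1 - tanh(x)^2
  lim(x→0) f'(x)/g'(x) = lim(x→0) (cos(x) - 1)/(1 - tanh(x)^2)
  = 0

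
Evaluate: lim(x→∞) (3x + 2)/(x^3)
This is an ∞/∞ indeterminate form.

Apply L'Hôpital's rule: differentiate numerator and denominator separately.
  f(x) = 3·x + 2   ⇒   f'(x) = 3
  g(x) = x^3   ⇒   g'(x) = 3·x^2
  lim(x→∞) f'(x)/g'(x) = lim(x→∞) (3)/(3·x^2)
  = 0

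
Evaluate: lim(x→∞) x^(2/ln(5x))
This is an exponential indeterminate form.

For exponential indeterminate forms, take the natural log:
  Let L = lim(x→∞) x^(2/ln(5x))
  Then ln(L) = lim(x→∞) [exponent × ln(base)]
  Evaluate using L'Hôpital or standard limits, then exponentiate.
  L = e²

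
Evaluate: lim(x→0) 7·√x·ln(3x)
This is a 0·∞ indeterminate form.

Rewrite 0·∞ as a quotient (0/0 or ∞/∞ form), then apply L'Hôpital's rule:
  lim(x→0) 7·√x·ln(3x) = 0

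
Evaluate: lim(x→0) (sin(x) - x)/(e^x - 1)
This is a 0/0 indeterminate form.

Apply L'Hôpital's rule: differentiate numerator and denominator separately.
  f(x) = -x + sin(x)   ⇒   f'(x) = cos(x) - 1
  g(x) = e^(x) - 1   ⇒   g'(x) = e^(x)
  lim(x→0) f'(x)/g'(x) = lim(x→0) (cos(x) - 1)/(e^(x))
  = 0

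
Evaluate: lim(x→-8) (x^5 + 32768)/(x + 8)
This is a standard limit.

Factor or rationalize the expression:
  lim(x→-8) (x^5 + 32768)/(x + 8) = 20480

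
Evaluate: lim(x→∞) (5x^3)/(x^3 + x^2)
This is an ∞/∞ indeterminate form.

Apply L'Hôpital's rule: differentiate numerator and denominator separately.
  f(x) = 5·x^3   ⇒   f'(x) = 15·x^2
  g(x) = x^3 + x^2   ⇒   g'(x) = 3·x^2 + 2·x
  lim(x→∞) f'(x)/g'(x) = lim(x→∞) (15·x^2)/(3·x^2 + 2·x)
  = 5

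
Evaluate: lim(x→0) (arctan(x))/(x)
This is a 0/0 indeterminate form.

Apply L'Hôpital's rule: differentiate numerator and denominator separately.
  f(x) = atan(x)   ⇒   f'(x) = 1/(x^2 + 1)
  g(x) = x   ⇒   g'(x) = 1
  lim(x→0) f'(x)/g'(x) = lim(x→0) (1/(x^2 + 1))/(1)
  = 1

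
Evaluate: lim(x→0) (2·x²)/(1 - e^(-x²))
This is a 0/0 indeterminate form.

Apply L'Hôpital's rule: differentiate numerator and denominator separately.
  f(x) = 2·x^2   ⇒   f'(x) = 4·x
  g(x) = 1 - e^(-x^2)   ⇒   g'(x) = 2·x·e^(-x^2)
  lim(x→0) f'(x)/g'(x) = lim(x→0) (4·x)/(2·x·e^(-x^2))
  = 2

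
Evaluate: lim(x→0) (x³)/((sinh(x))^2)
This is a 0/0 indeterminate form.

Apply L'Hôpital's rule: differentiate numerator and denominator separately.
  f(x) = x^3   ⇒   f'(x) = 3·x^2
  g(x) = sinh(x)^2   ⇒   g'(x) = 2·sinh(x)·cosh(x)
  lim(x→0) f'(x)/g'(x) = lim(x→0) (3·x^2)/(2·sinh(x)·cosh(x))
  = 0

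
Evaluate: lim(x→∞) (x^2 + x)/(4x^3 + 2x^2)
This is an ∞/∞ indeterminate form.

Apply L'Hôpital's rule: differentiate numerator and denominator separately.
  f(x) = x^2 + x   ⇒   f'(x) = 2·x + 1
  g(x) = 4·x^3 + 2·x^2   ⇒   g'(x) = 12·x^2 + 4·x
  lim(x→∞) f'(x)/g'(x) = lim(x→∞) (2·x + 1)/(12·x^2 + 4·x)
  = 0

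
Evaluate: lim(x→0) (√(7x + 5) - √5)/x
This is a standard limit.

Factor or rationalize the expression:
  lim(x→0) (√(7x + 5) - √5)/x = 7·sqrt(5)/10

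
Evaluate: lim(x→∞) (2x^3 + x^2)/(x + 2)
This is an ∞/∞ indeterminate form.

Apply L'Hôpital's rule: differentiate numerator and denominator separately.
  f(x) = 2·x^3 + x^2   ⇒   f'(x) = 6·x^2 + 2·x
  g(x) = x + 2   ⇒   g'(x) = 1
  lim(x→∞) f'(x)/g'(x) = lim(x→∞) (6·x^2 + 2·x)/(1)
  = ∞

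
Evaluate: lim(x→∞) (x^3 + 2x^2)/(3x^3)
This is an ∞/∞ indeterminate form.

Apply L'Hôpital's rule: differentiate numerator and denominator separately.
  f(x) = x^3 + 2·x^2   ⇒   f'(x) = 3·x^2 + 4·x
  g(x) = 3·x^3   ⇒   g'(x) = 9·x^2
  lim(x→∞) f'(x)/g'(x) = lim(x→∞) (3·x^2 + 4·x)/(9·x^2)
  = 1/3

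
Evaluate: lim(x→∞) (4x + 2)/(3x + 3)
This is an ∞/∞ indeterminate form.

Apply L'Hôpital's rule: differentiate numerator and denominator separately.
  f(x) = 4·x + 2   ⇒   f'(x) = 4
  g(x) = 3·x + 3   ⇒   g'(x) = 3
  lim(x→∞) f'(x)/g'(x) = lim(x→∞) (4)/(3)
  = 4/3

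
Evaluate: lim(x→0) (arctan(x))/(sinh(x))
This is a 0/0 indeterminate form.

Apply L'Hôpital's rule: differentiate numerator and denominator separately.
  f(x) = atan(x)   ⇒   f'(x) = 1/(x^2 + 1)
  g(x) = sinh(x)   ⇒   g'(x) = cosh(x)
  lim(x→0) f'(x)/g'(x) = lim(x→0) (1/(x^2 + 1))/(cosh(x))
  = 1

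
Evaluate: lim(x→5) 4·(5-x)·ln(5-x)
This is a 0·∞ indeterminate form.

Rewrite 0·∞ as a quotient (0/0 or ∞/∞ form), then apply L'Hôpital's rule:
  lim(x→5) 4·(5-x)·ln(5-x) = 0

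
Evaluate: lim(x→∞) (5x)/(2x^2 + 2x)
This is an ∞/∞ indeterminate form.

Apply L'Hôpital's rule: differentiate numerator and denominator separately.
  f(x) = 5·x   ⇒   f'(x) = 5
  g(x) = 2·x^2 + 2·x   ⇒   g'(x) = 4·x + 2
  lim(x→∞) f'(x)/g'(x) = lim(x→∞) (5)/(4·x + 2)
  = 0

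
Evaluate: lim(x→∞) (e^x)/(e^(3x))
This is an ∞/∞ indeterminate form.

Apply L'Hôpital's rule: differentiate numerator and denominator separately.
  f(x) = e^(x)   ⇒   f'(x) = e^(x)
  g(x) = e^(3·x)   ⇒   g'(x) = 3·e^(3·x)
  lim(x→∞) f'(x)/g'(x) = lim(x→∞) (e^(x))/(3·e^(3·x))
  = 0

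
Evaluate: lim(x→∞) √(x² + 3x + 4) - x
This is an ∞-∞ indeterminate form.

Combine fractions or rationalize to convert ∞-∞ to 0/0 form:
  lim(x→∞) √(x² + 3x + 4) - x = 3/2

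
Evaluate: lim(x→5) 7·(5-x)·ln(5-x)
This is a 0·∞ indeterminate form.

Rewrite 0·∞ as a quotient (0/0 or ∞/∞ form), then apply L'Hôpital's rule:
  lim(x→5) 7·(5-x)·ln(5-x) = 0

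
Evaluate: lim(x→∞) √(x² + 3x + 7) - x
This is an ∞-∞ indeterminate form.

Combine fractions or rationalize to convert ∞-∞ to 0/0 form:
  lim(x→∞) √(x² + 3x + 7) - x = 3/2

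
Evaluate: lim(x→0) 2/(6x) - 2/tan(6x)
This is an ∞-∞ indeterminate form.

Combine fractions or rationalize to convert ∞-∞ to 0/0 form:
  lim(x→0) 2/(6x) - 2/tan(6x) = 0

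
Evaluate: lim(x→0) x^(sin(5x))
This is an exponential indeterminate form.

For exponential indeterminate forms, take the natural log:
  Let L = lim(x→0) x^(sin(5x))
  Then ln(L) = lim(x→0) [exponent × ln(base)]
  Evaluate using L'Hôpital or standard limits, then exponentiate.
  L = 1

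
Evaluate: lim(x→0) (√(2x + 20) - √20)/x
This is a standard limit.

Factor or rationalize the expression:
  lim(x→0) (√(2x + 20) - √20)/x = sqrt(5)/10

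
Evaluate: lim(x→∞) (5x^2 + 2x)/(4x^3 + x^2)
This is an ∞/∞ indeterminate form.

Apply L'Hôpital's rule: differentiate numerator and denominator separately.
  f(x) = 5·x^2 + 2·x   ⇒   f'(x) = 10·x + 2
  g(x) = 4·x^3 + x^2   ⇒   g'(x) = 12·x^2 + 2·x
  lim(x→∞) f'(x)/g'(x) = lim(x→∞) (10·x + 2)/(12·x^2 + 2·x)
  = 0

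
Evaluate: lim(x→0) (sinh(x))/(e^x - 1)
This is a 0/0 indeterminate form.

Apply L'Hôpital's rule: differentiate numerator and denominator separately.
  f(x) = sinh(x)   ⇒   f'(x) = cosh(x)
  g(x) = e^(x) - 1   ⇒   g'(x) = e^(x)
  lim(x→0) f'(x)/g'(x) = lim(x→0) (cosh(x))/(e^(x))
  = 1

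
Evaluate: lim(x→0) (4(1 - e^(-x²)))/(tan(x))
This is a 0/0 indeterminate form.

Apply L'Hôpital's rule: differentiate numerator and denominator separately.
  f(x) = 4 - 4·e^(-x^2)   ⇒   f'(x) = 8·x·e^(-x^2)
  g(x) = tan(x)   ⇒   g'(x) = tan(x)^2 + 1
  lim(x→0) f'(x)/g'(x) = lim(x→0) (8·x·e^(-x^2))/(tan(x)^2 + 1)
  = 0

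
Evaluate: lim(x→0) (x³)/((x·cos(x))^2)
This is a 0/0 indeterminate form.

Apply L'Hôpital's rule: differentiate numerator and denominator separately.
  f(x) = x^3   ⇒   f'(x) = 3·x^2
  g(x) = x^2·cos(x)^2   ⇒   g'(x) = -2·x^2·sin(x)·cos(x) + 2·x·cos(x)^2
  lim(x→0) f'(x)/g'(x) = lim(x→0) (3·x^2)/(-2·x^2·sin(x)·cos(x) + 2·x·cos(x)^2)
  = 0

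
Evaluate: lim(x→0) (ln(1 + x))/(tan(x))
This is a 0/0 indeterminate form.

Apply L'Hôpital's rule: differentiate numerator and denominator separately.
  f(x) = ln(x + 1)   ⇒   f'(x) = 1/(x + 1)
  g(x) = tan(x)   ⇒   g'(x) = tan(x)^2 + 1
  lim(x→0) f'(x)/g'(x) = lim(x→0) (1/(x + 1))/(tan(x)^2 + 1)
  = 1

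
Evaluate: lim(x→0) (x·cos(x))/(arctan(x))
This is a 0/0 indeterminate form.

Apply L'Hôpital's rule: differentiate numerator and denominator separately.
  f(x) = x·cos(x)   ⇒   f'(x) = -x·sin(x) + cos(x)
  g(x) = atan(x)   ⇒   g'(x) = 1/(x^2 + 1)
  lim(x→0) f'(x)/g'(x) = lim(x→0) (-x·sin(x) + cos(x))/(1/(x^2 + 1))
  = 1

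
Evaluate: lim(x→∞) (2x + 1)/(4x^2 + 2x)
This is an ∞/∞ indeterminate form.

Apply L'Hôpital's rule: differentiate numerator and denominator separately.
  f(x) = 2·x + 1   ⇒   f'(x) = 2
  g(x) = 4·x^2 + 2·x   ⇒   g'(x) = 8·x + 2
  lim(x→∞) f'(x)/g'(x) = lim(x→∞) (2)/(8·x + 2)
  = 0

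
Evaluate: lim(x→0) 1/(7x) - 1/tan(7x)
This is an ∞-∞ indeterminate form.

Combine fractions or rationalize to convert ∞-∞ to 0/0 form:
  lim(x→0) 1/(7x) - 1/tan(7x) = 0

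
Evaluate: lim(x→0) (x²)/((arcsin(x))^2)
This is a 0/0 indeterminate form.

Apply L'Hôpital's rule: differentiate numerator and denominator separately.
  f(x) = x^2   ⇒   f'(x) = 2·x
  g(x) = asin(x)^2   ⇒   g'(x) = 2·asin(x)/sqrt(1 - x^2)
  lim(x→0) f'(x)/g'(x) = lim(x→0) (2·x)/(2·asin(x)/sqrt(1 - x^2))
  = 1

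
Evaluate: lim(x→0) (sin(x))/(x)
This is a 0/0 indeterminate form.

Apply L'Hôpital's rule: differentiate numerator and denominator separately.
  f(x) = sin(x)   ⇒   f'(x) = cos(x)
  g(x) = x   ⇒   g'(x) = 1
  lim(x→0) f'(x)/g'(x) = lim(x→0) (cos(x))/(1)
  = 1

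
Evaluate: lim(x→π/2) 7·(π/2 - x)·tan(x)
This is a 0·∞ indeterminate form.

Rewrite 0·∞ as a quotient (0/0 or ∞/∞ form), then apply L'Hôpital's rule:
  lim(x→π/2) 7·(π/2 - x)·tan(x) = 7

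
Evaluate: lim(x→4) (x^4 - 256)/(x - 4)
This is a standard limit.

Factor or rationalize the expression:
  lim(x→4) (x^4 - 256)/(x - 4) = 256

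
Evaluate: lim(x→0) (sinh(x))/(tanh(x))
This is a 0/0 indeterminate form.

Apply L'Hôpital's rule: differentiate numerator and denominator separately.
  f(x) = sinh(x)   ⇒   f'(x) = cosh(x)
  g(x) = tanh(x)   ⇒   g'(x) = 1 - tanh(x)^2
  lim(x→0) f'(x)/g'(x) = lim(x→0) (cosh(x))/(1 - tanh(x)^2)
  = 1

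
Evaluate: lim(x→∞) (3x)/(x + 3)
This is an ∞/∞ indeterminate form.

Apply L'Hôpital's rule: differentiate numerator and denominator separately.
  f(x) = 3·x   ⇒   f'(x) = 3
  g(x) = x + 3   ⇒   g'(x) = 1
  lim(x→∞) f'(x)/g'(x) = lim(x→∞) (3)/(1)
  = 3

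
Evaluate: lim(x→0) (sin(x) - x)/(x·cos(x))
This is a 0/0 indeterminate form.

Apply L'Hôpital's rule: differentiate numerator and denominator separately.
  f(x) = -x + sin(x)   ⇒   f'(x) = cos(x) - 1
  g(x) = x·cos(x)   ⇒   g'(x) = -x·sin(x) + cos(x)
  lim(x→0) f'(x)/g'(x) = lim(x→0) (cos(x) - 1)/(-x·sin(x) + cos(x))
  = 0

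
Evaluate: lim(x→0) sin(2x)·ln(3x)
This is a 0·∞ indeterminate form.

Rewrite 0·∞ as a quotient (0/0 or ∞/∞ form), then apply L'Hôpital's rule:
  lim(x→0) sin(2x)·ln(3x) = 0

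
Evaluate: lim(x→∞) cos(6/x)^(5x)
This is an exponential indeterminate form.

For exponential indeterminate forms, take the natural log:
  Let L = lim(x→∞) cos(6/x)^(5x)
  Then ln(L) = lim(x→∞) [exponent × ln(base)]
  Evaluate using L'Hôpital or standard limits, then exponentiate.
  L = 1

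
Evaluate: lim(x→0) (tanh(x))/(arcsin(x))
This is a 0/0 indeterminate form.

Apply L'Hôpital's rule: differentiate numerator and denominator separately.
  f(x) = tanh(x)   ⇒   f'(x) = 1 - tanh(x)^2
  g(x) = asin(x)   ⇒   g'(x) = 1/sqrt(1 - x^2)
  lim(x→0) f'(x)/g'(x) = lim(x→0) (1 - tanh(x)^2)/(1/sqrt(1 - x^2))
  = 1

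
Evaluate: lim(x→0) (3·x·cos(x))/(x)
This is a 0/0 indeterminate form.

Apply L'Hôpital's rule: differentiate numerator and denominator separately.
  f(x) = 3·x·cos(x)   ⇒   f'(x) = -3·x·sin(x) + 3·cos(x)
  g(x) = x   ⇒   g'(x) = 1
  lim(x→0) f'(x)/g'(x) = lim(x→0) (-3·x·sin(x) + 3·cos(x))/(1)
  = 3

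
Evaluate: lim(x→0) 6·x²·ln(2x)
This is a 0·∞ indeterminate form.

Rewrite 0·∞ as a quotient (0/0 or ∞/∞ form), then apply L'Hôpital's rule:
  lim(x→0) 6·x²·ln(2x) = 0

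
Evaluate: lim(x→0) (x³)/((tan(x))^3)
This is a 0/0 indeterminate form.

Apply L'Hôpital's rule: differentiate numerator and denominator separately.
  f(x) = x^3   ⇒   f'(x) = 3·x^2
  g(x) = tan(x)^3   ⇒   g'(x) = (3·tan(x)^2 + 3)·tan(x)^2
  lim(x→0) f'(x)/g'(x) = lim(x→0) (3·x^2)/((3·tan(x)^2 + 3)·tan(x)^2)
  = 1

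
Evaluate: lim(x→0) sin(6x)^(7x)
This is an exponential indeterminate form.

For exponential indeterminate forms, take the natural log:
  Let L = lim(x→0) sin(6x)^(7x)
  Then ln(L) = lim(x→0) [exponent × ln(base)]
  Evaluate using L'Hôpital or standard limits, then exponentiate.
  L = 1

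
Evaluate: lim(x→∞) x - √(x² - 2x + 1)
This is an ∞-∞ indeterminate form.

Combine fractions or rationalize to convert ∞-∞ to 0/0 form:
  lim(x→∞) x - √(x² - 2x + 1) = 1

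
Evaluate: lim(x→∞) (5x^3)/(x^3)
This is an ∞/∞ indeterminate form.

Apply L'Hôpital's rule: differentiate numerator and denominator separately.
  f(x) = 5·x^3   ⇒   f'(x) = 15·x^2
  g(x) = x^3   ⇒   g'(x) = 3·x^2
  lim(x→∞) f'(x)/g'(x) = lim(x→∞) (15·x^2)/(3·x^2)
  = 5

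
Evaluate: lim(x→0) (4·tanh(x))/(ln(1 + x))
This is a 0/0 indeterminate form.

Apply L'Hôpital's rule: differentiate numerator and denominator separately.
  f(x) = 4·tanh(x)   ⇒   f'(x) = 4 - 4·tanh(x)^2
  g(x) = ln(x + 1)   ⇒   g'(x) = 1/(x + 1)
  lim(x→0) f'(x)/g'(x) = lim(x→0) (4 - 4·tanh(x)^2)/(1/(x + 1))
  = 4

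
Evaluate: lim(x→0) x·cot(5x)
This is a 0·∞ indeterminate form.

Rewrite 0·∞ as a quotient (0/0 or ∞/∞ form), then apply L'Hôpital's rule:
  lim(x→0) x·cot(5x) = 1/5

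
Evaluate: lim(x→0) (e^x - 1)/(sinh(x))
This is a 0/0 indeterminate form.

Apply L'Hôpital's rule: differentiate numerator and denominator separately.
  f(x) = e^(x) - 1   ⇒   f'(x) = e^(x)
  g(x) = sinh(x)   ⇒   g'(x) = cosh(x)
  lim(x→0) f'(x)/g'(x) = lim(x→0) (e^(x))/(cosh(x))
  = 1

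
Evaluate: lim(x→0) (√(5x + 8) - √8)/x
This is a standard limit.

Factor or rationalize the expression:
  lim(x→0) (√(5x + 8) - √8)/x = 5·sqrt(2)/8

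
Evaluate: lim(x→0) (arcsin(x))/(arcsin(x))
This is a 0/0 indeterminate form.

Apply L'Hôpital's rule: differentiate numerator and denominator separately.
  f(x) = asin(x)   ⇒   f'(x) = 1/sqrt(1 - x^2)
  g(x) = asin(x)   ⇒   g'(x) = 1/sqrt(1 - x^2)
  lim(x→0) f'(x)/g'(x) = lim(x→0) (1/sqrt(1 - x^2))/(1/sqrt(1 - x^2))
  = 1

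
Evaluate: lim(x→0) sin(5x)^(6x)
This is an exponential indeterminate form.

For exponential indeterminate forms, take the natural log:
  Let L = lim(x→0) sin(5x)^(6x)
  Then ln(L) = lim(x→0) [exponent × ln(base)]
  Evaluate using L'Hôpital or standard limits, then exponentiate.
  L = 1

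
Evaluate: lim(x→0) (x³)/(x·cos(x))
This is a 0/0 indeterminate form.

Apply L'Hôpital's rule: differentiate numerator and denominator separately.
  f(x) = x^3   ⇒   f'(x) = 3·x^2
  g(x) = x·cos(x)   ⇒   g'(x) = -x·sin(x) + cos(x)
  lim(x→0) f'(x)/g'(x) = lim(x→0) (3·x^2)/(-x·sin(x) + cos(x))
  = 0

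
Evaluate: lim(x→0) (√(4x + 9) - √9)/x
This is a standard limit.

Factor or rationalize the expression:
  lim(x→0) (√(4x + 9) - √9)/x = 2/3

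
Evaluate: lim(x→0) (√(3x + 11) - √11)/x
This is a standard limit.

Factor or rationalize the expression:
  lim(x→0) (√(3x + 11) - √11)/x = 3·sqrt(11)/22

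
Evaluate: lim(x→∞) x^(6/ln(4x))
This is an exponential indeterminate form.

For exponential indeterminate forms, take the natural log:
  Let L = lim(x→∞) x^(6/ln(4x))
  Then ln(L) = lim(x→∞) [exponent × ln(base)]
  Evaluate using L'Hôpital or standard limits, then exponentiate.
  L = e^(6)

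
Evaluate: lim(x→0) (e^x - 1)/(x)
This is a 0/0 indeterminate form.

Apply L'Hôpital's rule: differentiate numerator and denominator separately.
  f(x) = e^(x) - 1   ⇒   f'(x) = e^(x)
  g(x) = x   ⇒   g'(x) = 1
  lim(x→0) f'(x)/g'(x) = lim(x→0) (e^(x))/(1)
  = 1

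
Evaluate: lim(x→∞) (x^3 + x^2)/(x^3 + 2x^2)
This is an ∞/∞ indeterminate form.

Apply L'Hôpital's rule: differentiate numerator and denominator separately.
  f(x) = x^3 + x^2   ⇒   f'(x) = 3·x^2 + 2·x
  g(x) = x^3 + 2·x^2   ⇒   g'(x) = 3·x^2 + 4·x
  lim(x→∞) f'(x)/g'(x) = lim(x→∞) (3·x^2 + 2·x)/(3·x^2 + 4·x)
  = 1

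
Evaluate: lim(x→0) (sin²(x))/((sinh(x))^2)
This is a 0/0 indeterminate form.

Apply L'Hôpital's rule: differentiate numerator and denominator separately.
  f(x) = sin(x)^2   ⇒   f'(x) = 2·sin(x)·cos(x)
  g(x) = sinh(x)^2   ⇒   g'(x) = 2·sinh(x)·cosh(x)
  lim(x→0) f'(x)/g'(x) = lim(x→0) (2·sin(x)·cos(x))/(2·sinh(x)·cosh(x))
  = 1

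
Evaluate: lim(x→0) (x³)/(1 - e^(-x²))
This is a 0/0 indeterminate form.

Apply L'Hôpital's rule: differentiate numerator and denominator separately.
  f(x) = x^3   ⇒   f'(x) = 3·x^2
  g(x) = 1 - e^(-x^2)   ⇒   g'(x) = 2·x·e^(-x^2)
  lim(x→0) f'(x)/g'(x) = lim(x→0) (3·x^2)/(2·x·e^(-x^2))
  = 0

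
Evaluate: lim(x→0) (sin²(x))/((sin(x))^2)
This is a 0/0 indeterminate form.

Apply L'Hôpital's rule: differentiate numerator and denominator separately.
  f(x) = sin(x)^2   ⇒   f'(x) = 2·sin(x)·cos(x)
  g(x) = sin(x)^2   ⇒   g'(x) = 2·sin(x)·cos(x)
  lim(x→0) f'(x)/g'(x) = lim(x→0) (2·sin(x)·cos(x))/(2·sin(x)·cos(x))
  = 1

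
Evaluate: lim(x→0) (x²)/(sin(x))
This is a 0/0 indeterminate form.

Apply L'Hôpital's rule: differentiate numerator and denominator separately.
  f(x) = x^2   ⇒   f'(x) = 2·x
  g(x) = sin(x)   ⇒   g'(x) = cos(x)
  lim(x→0) f'(x)/g'(x) = lim(x→0) (2·x)/(cos(x))
  = 0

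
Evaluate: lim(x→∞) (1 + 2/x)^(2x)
This is an exponential indeterminate form.

For exponential indeterminate forms, take the natural log:
  Let L = lim(x→∞) (1 + 2/x)^(2x)
  Then ln(L) = lim(x→∞) [exponent × ln(base)]
  Evaluate using L'Hôpital or standard limits, then exponentiate.
  L = e^(4)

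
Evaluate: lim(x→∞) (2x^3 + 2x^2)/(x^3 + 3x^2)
This is an ∞/∞ indeterminate form.

Apply L'Hôpital's rule: differentiate numerator and denominator separately.
  f(x) = 2·x^3 + 2·x^2   ⇒   f'(x) = 6·x^2 + 4·x
  g(x) = x^3 + 3·x^2   ⇒   g'(x) = 3·x^2 + 6·x
  lim(x→∞) f'(x)/g'(x) = lim(x→∞) (6·x^2 + 4·x)/(3·x^2 + 6·x)
  = 2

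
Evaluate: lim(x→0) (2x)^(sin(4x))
This is an exponential indeterminate form.

For exponential indeterminate forms, take the natural log:
  Let L = lim(x→0) (2x)^(sin(4x))
  Then ln(L) = lim(x→0) [exponent × ln(base)]
  Evaluate using L'Hôpital or standard limits, then exponentiate.
  L = 1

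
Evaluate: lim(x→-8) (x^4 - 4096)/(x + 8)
This is a standard limit.

Factor or rationalize the expression:
  lim(x→-8) (x^4 - 4096)/(x + 8) = -2048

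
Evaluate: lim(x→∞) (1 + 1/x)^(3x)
This is an exponential indeterminate form.

For exponential indeterminate forms, take the natural log:
  Let L = lim(x→∞) (1 + 1/x)^(3x)
  Then ln(L) = lim(x→∞) [exponent × ln(base)]
  Evaluate using L'Hôpital or standard limits, then exponentiate.
  L = e^(3)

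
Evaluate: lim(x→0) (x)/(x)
This is a 0/0 indeterminate form.

Apply L'Hôpital's rule: differentiate numerator and denominator separately.
  f(x) = x   ⇒   f'(x) = 1
  g(x) = x   ⇒   g'(x) = 1
  lim(x→0) f'(x)/g'(x) = lim(x→0) (1)/(1)
  = 1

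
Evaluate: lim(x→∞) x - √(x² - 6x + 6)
This is an ∞-∞ indeterminate form.

Combine fractions or rationalize to convert ∞-∞ to 0/0 form:
  lim(x→∞) x - √(x² - 6x + 6) = 3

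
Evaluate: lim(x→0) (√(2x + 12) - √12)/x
This is a standard limit.

Factor or rationalize the expression:
  lim(x→0) (√(2x + 12) - √12)/x = sqrt(3)/6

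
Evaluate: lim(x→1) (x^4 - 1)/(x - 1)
This is a standard limit.

Factor or rationalize the expression:
  lim(x→1) (x^4 - 1)/(x - 1) = 4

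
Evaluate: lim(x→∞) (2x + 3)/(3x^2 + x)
This is an ∞/∞ indeterminate form.

Apply L'Hôpital's rule: differentiate numerator and denominator separately.
  f(x) = 2·x + 3   ⇒   f'(x) = 2
  g(x) = 3·x^2 + x   ⇒   g'(x) = 6·x + 1
  lim(x→∞) f'(x)/g'(x) = lim(x→∞) (2)/(6·x + 1)
  = 0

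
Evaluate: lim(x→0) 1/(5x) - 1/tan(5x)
This is an ∞-∞ indeterminate form.

Combine fractions or rationalize to convert ∞-∞ to 0/0 form:
  lim(x→0) 1/(5x) - 1/tan(5x) = 0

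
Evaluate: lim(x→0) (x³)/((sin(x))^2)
This is a 0/0 indeterminate form.

Apply L'Hôpital's rule: differentiate numerator and denominator separately.
  f(x) = x^3   ⇒   f'(x) = 3·x^2
  g(x) = sin(x)^2   ⇒   g'(x) = 2·sin(x)·cos(x)
  lim(x→0) f'(x)/g'(x) = lim(x→0) (3·x^2)/(2·sin(x)·cos(x))
  = 0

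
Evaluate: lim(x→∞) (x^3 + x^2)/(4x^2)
This is an ∞/∞ indeterminate form.

Apply L'Hôpital's rule: differentiate numerator and denominator separately.
  f(x) = x^3 + x^2   ⇒   f'(x) = 3·x^2 + 2·x
  g(x) = 4·x^2   ⇒   g'(x) = 8·x
  lim(x→∞) f'(x)/g'(x) = lim(x→∞) (3·x^2 + 2·x)/(8·x)
  = ∞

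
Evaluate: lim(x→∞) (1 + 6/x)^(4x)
This is an exponential indeterminate form.

For exponential indeterminate forms, take the natural log:
  Let L = lim(x→∞) (1 + 6/x)^(4x)
  Then ln(L) = lim(x→∞) [exponent × ln(base)]
  Evaluate using L'Hôpital or standard limits, then exponentiate.
  L = e^(24)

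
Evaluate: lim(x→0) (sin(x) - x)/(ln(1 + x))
This is a 0/0 indeterminate form.

Apply L'Hôpital's rule: differentiate numerator and denominator separately.
  f(x) = -x + sin(x)   ⇒   f'(x) = cos(x) - 1
  g(x) = ln(x + 1)   ⇒   g'(x) = 1/(x + 1)
  lim(x→0) f'(x)/g'(x) = lim(x→0) (cos(x) - 1)/(1/(x + 1))
  = 0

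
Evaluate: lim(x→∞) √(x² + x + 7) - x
This is an ∞-∞ indeterminate form.

Combine fractions or rationalize to convert ∞-∞ to 0/0 form:
  lim(x→∞) √(x² + x + 7) - x = 1/2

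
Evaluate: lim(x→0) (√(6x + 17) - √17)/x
This is a standard limit.

Factor or rationalize the expression:
  lim(x→0) (√(6x + 17) - √17)/x = 3·sqrt(17)/17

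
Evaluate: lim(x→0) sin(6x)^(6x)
This is an exponential indeterminate form.

For exponential indeterminate forms, take the natural log:
  Let L = lim(x→0) sin(6x)^(6x)
  Then ln(L) = lim(x→0) [exponent × ln(base)]
  Evaluate using L'Hôpital or standard limits, then exponentiate.
  L = 1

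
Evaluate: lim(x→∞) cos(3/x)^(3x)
This is an exponential indeterminate form.

For exponential indeterminate forms, take the natural log:
  Let L = lim(x→∞) cos(3/x)^(3x)
  Then ln(L) = lim(x→∞) [exponent × ln(base)]
  Evaluate using L'Hôpital or standard limits, then exponentiate.
  L = 1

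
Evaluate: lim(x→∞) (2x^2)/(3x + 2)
This is an ∞/∞ indeterminate form.

Apply L'Hôpital's rule: differentiate numerator and denominator separately.
  f(x) = 2·x^2   ⇒   f'(x) = 4·x
  g(x) = 3·x + 2   ⇒   g'(x) = 3
  lim(x→∞) f'(x)/g'(x) = lim(x→∞) (4·x)/(3)
  = ∞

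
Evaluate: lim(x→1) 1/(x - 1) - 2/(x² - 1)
This is an ∞-∞ indeterminate form.

Combine fractions or rationalize to convert ∞-∞ to 0/0 form:
  lim(x→1) 1/(x - 1) - 2/(x² - 1) = 1/2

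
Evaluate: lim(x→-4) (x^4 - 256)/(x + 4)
This is a standard limit.

Factor or rationalize the expression:
  lim(x→-4) (x^4 - 256)/(x + 4) = -256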